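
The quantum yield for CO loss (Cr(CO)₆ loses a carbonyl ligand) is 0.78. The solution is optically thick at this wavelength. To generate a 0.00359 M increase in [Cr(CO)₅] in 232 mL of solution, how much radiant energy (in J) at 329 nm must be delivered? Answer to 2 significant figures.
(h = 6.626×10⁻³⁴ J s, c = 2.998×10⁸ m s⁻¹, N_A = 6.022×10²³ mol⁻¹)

Product: (0.00359 M)(0.232 L) = 8.329×10⁻⁴ mol.
Photons that must be absorbed: 8.329×10⁻⁴ / 0.78 = 0.001068 mol.
Photon energy: hc/λ = 6.038×10⁻¹⁹ J; per mole, 3.636×10⁵ J mol⁻¹.
Energy required: 0.001068 × 3.636×10⁵ = 390 J.

390 J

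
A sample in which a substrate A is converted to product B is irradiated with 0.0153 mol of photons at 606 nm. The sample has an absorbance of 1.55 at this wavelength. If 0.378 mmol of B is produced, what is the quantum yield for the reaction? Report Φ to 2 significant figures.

Product: 0.378 mmol = 3.78×10⁻⁴ mol.
Fraction absorbed: 1 − 10^(−1.55) = 0.9718.
Photons absorbed: 0.9718 × 0.0153 = 0.01487 mol.
Φ = 3.78×10⁻⁴ mol / 0.01487 mol photons = 0.025.

Φ = 0.025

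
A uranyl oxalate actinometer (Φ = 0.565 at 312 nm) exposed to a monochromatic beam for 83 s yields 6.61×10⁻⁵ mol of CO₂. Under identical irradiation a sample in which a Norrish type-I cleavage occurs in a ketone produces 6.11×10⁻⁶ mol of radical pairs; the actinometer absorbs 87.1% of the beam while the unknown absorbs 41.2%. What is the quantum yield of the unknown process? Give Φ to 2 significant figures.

Φ = 0.11

Photons absorbed by the actinometer: 6.61×10⁻⁵ / 0.565 = 1.170×10⁻⁴ mol.
Incident flux: 1.170×10⁻⁴ / 0.871 = 1.343×10⁻⁴ einstein.
Absorbed by unknown: 0.412 × 1.343×10⁻⁴ = 5.533×10⁻⁵ mol.
Φ(unknown) = 6.11×10⁻⁶ / 5.533×10⁻⁵ = 0.11.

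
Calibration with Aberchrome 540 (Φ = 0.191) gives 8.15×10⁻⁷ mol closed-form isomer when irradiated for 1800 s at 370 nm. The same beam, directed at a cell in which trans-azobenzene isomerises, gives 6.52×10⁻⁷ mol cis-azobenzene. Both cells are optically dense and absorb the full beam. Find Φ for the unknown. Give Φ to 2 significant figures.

Photons absorbed by the actinometer: 8.15×10⁻⁷ / 0.191 = 4.267×10⁻⁶ mol.
Φ(unknown) = 6.52×10⁻⁷ / 4.267×10⁻⁶ = 0.15.

Φ = 0.15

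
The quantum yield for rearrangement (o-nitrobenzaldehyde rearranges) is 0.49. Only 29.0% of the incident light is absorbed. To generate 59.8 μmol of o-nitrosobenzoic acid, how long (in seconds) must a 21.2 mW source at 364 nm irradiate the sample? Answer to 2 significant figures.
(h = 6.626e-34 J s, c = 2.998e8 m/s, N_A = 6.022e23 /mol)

t ≈ 6500 s

Product: 59.8 μmol = 5.98e-5 mol.
Photons that must be absorbed: 5.98e-5 / 0.49 = 1.220e-4 mol.
Incident photons needed: 1.220e-4 / 0.290 = 4.207e-4 mol.
Photon energy: hc/λ = 5.457e-19 J; per mole, 3.286e5 J mol⁻¹.
Energy required: 4.207e-4 × 3.286e5 = 138.2 J.
Time: 138.2 J / 0.0212 W = 6500 s.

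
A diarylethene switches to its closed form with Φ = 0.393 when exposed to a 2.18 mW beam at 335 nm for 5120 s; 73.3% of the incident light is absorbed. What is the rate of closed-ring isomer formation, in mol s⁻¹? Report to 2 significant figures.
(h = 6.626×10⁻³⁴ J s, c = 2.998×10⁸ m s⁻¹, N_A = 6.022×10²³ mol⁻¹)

1.8×10⁻⁹ mol s⁻¹

Photon energy at 335 nm: hc/λ = (6.626×10⁻³⁴)(2.998×10⁸)/(335×10⁻⁹) = 5.930×10⁻¹⁹ J.
Energy delivered: (2.18 mW)(5120 s) = 11.16 J.
Photons incident: 11.16 / 5.930×10⁻¹⁹ = 1.882×10¹⁹, i.e. 1.882×10¹⁹/6.022×10²³ = 3.125×10⁻⁵ mol.
Photons absorbed: 0.733 × 3.125×10⁻⁵ = 2.291×10⁻⁵ mol.
Product formed: 0.393 × 2.291×10⁻⁵ = 9.004×10⁻⁶ mol.
Rate: 9.004×10⁻⁶ / 5120 s = 1.8×10⁻⁹ mol s⁻¹.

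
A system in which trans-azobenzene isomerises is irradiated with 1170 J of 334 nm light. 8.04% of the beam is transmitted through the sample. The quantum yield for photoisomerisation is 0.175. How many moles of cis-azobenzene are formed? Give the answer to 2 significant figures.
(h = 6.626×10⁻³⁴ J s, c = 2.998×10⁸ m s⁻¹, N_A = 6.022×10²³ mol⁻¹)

Photon energy at 334 nm: hc/λ = (6.626×10⁻³⁴)(2.998×10⁸)/(334×10⁻⁹) = 5.948×10⁻¹⁹ J.
Photons incident: 1170 / 5.948×10⁻¹⁹ = 1.967×10²¹, i.e. 1.967×10²¹/6.022×10²³ = 0.003266 mol.
Fraction absorbed: 1 − 8.04/100 = 0.9196.
Photons absorbed: 0.9196 × 0.003266 = 0.003003 mol.
Product: Φ × n_abs = 0.175 × 0.003003 = 5.255×10⁻⁴ mol.

5.3×10⁻⁴ mol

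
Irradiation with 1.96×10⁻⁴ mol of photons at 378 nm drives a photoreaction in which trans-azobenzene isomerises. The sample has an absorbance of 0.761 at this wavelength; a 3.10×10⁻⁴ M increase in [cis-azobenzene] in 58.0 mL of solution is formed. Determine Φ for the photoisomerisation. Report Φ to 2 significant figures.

Φ = 0.11

Product: (3.10×10⁻⁴ M)(0.058 L) = 1.798×10⁻⁵ mol.
Fraction absorbed: 1 − 10^(−0.761) = 0.8266.
Photons absorbed: 0.8266 × 1.96×10⁻⁴ = 1.620×10⁻⁴ mol.
Φ = 1.798×10⁻⁵ mol / 1.620×10⁻⁴ mol photons = 0.11.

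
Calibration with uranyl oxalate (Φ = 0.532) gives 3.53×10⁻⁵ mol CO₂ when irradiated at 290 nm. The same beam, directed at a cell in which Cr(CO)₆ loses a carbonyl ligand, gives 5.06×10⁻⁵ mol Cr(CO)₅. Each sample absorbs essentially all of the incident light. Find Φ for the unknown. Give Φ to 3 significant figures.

Photons absorbed by the actinometer: 3.53×10⁻⁵ / 0.532 = 6.635×10⁻⁵ mol.
Φ(unknown) = 5.06×10⁻⁵ / 6.635×10⁻⁵ = 0.763.

Φ = 0.763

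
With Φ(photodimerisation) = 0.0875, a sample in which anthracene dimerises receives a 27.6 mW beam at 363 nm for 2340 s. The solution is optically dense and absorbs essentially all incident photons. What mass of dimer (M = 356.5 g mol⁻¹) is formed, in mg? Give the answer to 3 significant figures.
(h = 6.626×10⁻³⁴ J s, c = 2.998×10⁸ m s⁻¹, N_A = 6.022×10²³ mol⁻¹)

Photon energy at 363 nm: hc/λ = (6.626×10⁻³⁴)(2.998×10⁸)/(363×10⁻⁹) = 5.472×10⁻¹⁹ J.
Energy delivered: (27.6 mW)(2340 s) = 64.58 J.
Photons incident: 64.58 / 5.472×10⁻¹⁹ = 1.180×10²⁰, i.e. 1.180×10²⁰/6.022×10²³ = 1.959×10⁻⁴ mol.
Product: Φ × n_abs = 0.0875 × 1.959×10⁻⁴ = 1.714×10⁻⁵ mol.
Mass: 1.714×10⁻⁵ × 356.5 = 0.006110 g = 6.11 mg.

6.11 mg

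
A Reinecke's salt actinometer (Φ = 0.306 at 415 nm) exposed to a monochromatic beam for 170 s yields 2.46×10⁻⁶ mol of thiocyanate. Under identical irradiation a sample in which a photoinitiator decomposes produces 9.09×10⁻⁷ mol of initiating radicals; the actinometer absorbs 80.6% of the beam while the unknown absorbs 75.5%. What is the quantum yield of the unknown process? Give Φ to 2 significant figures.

Photons absorbed by the actinometer: 2.46×10⁻⁶ / 0.306 = 8.039×10⁻⁶ mol.
Incident flux: 8.039×10⁻⁶ / 0.806 = 9.974×10⁻⁶ einstein.
Absorbed by unknown: 0.755 × 9.974×10⁻⁶ = 7.530×10⁻⁶ mol.
Φ(unknown) = 9.09×10⁻⁷ / 7.530×10⁻⁶ = 0.12.

Φ = 0.12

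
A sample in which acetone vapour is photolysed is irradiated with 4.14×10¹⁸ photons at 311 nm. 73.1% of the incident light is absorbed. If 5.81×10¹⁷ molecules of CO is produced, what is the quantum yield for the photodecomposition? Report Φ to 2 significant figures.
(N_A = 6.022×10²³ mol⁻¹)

Φ = 0.19

Product: 5.81×10¹⁷ / 6.022×10²³ = 9.648×10⁻⁷ mol.
Moles of photons: 4.14×10¹⁸ / 6.022×10²³ = 6.875×10⁻⁶ mol.
Photons absorbed: 0.731 × 6.875×10⁻⁶ = 5.026×10⁻⁶ mol.
Φ = 9.648×10⁻⁷ mol / 5.026×10⁻⁶ mol photons = 0.19.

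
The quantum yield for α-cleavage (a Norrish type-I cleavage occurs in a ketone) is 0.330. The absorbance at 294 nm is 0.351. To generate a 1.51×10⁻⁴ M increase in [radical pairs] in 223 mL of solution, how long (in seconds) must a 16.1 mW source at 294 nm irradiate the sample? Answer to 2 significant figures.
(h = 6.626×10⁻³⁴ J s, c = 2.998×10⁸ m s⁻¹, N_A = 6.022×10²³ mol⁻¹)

Product: (1.51×10⁻⁴ M)(0.223 L) = 3.367×10⁻⁵ mol.
Photons that must be absorbed: 3.367×10⁻⁵ / 0.330 = 1.020×10⁻⁴ mol.
Fraction absorbed: 1 − 10^(−0.351) = 0.5543.
Incident photons needed: 1.020×10⁻⁴ / 0.5543 = 1.840×10⁻⁴ mol.
Photon energy: hc/λ = 6.757×10⁻¹⁹ J; per mole, 4.069×10⁵ J mol⁻¹.
Energy required: 1.840×10⁻⁴ × 4.069×10⁵ = 74.87 J.
Time: 74.87 J / 0.0161 W = 4700 s.

t ≈ 4700 s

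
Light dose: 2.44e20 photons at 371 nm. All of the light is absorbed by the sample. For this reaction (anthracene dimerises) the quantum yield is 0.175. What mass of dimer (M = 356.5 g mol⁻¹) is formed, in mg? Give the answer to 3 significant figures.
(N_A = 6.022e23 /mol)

25.3 mg

Moles of photons: 2.44e20 / 6.022e23 = 4.052e-4 mol.
Product: Φ × n_abs = 0.175 × 4.052e-4 = 7.091e-5 mol.
Mass: 7.091e-5 × 356.5 = 0.02528 g = 25.3 mg.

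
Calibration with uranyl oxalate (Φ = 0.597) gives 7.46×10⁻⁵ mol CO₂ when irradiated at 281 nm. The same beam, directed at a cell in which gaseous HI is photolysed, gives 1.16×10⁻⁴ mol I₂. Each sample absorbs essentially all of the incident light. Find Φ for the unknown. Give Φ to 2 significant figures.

Photons absorbed by the actinometer: 7.46×10⁻⁵ / 0.597 = 1.250×10⁻⁴ mol.
Φ(unknown) = 1.16×10⁻⁴ / 1.250×10⁻⁴ = 0.93.

Φ = 0.93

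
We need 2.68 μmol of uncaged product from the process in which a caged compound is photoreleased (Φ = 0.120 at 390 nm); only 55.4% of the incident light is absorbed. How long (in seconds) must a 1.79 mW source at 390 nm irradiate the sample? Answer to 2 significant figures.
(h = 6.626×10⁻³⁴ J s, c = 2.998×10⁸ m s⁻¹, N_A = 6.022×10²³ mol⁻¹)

t ≈ 6900 s

Product: 2.68 μmol = 2.68×10⁻⁶ mol.
Photons that must be absorbed: 2.68×10⁻⁶ / 0.120 = 2.233×10⁻⁵ mol.
Incident photons needed: 2.233×10⁻⁵ / 0.554 = 4.031×10⁻⁵ mol.
Photon energy: hc/λ = 5.094×10⁻¹⁹ J; per mole, 3.068×10⁵ J mol⁻¹.
Energy required: 4.031×10⁻⁵ × 3.068×10⁵ = 12.37 J.
Time: 12.37 J / 0.00179 W = 6900 s.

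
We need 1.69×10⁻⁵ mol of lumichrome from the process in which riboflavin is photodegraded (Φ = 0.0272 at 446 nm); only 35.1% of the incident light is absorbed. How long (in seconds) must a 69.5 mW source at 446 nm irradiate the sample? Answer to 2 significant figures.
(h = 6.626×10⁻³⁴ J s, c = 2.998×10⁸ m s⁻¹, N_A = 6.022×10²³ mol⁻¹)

t ≈ 6800 s

Photons that must be absorbed: 1.69×10⁻⁵ / 0.0272 = 6.213×10⁻⁴ mol.
Incident photons needed: 6.213×10⁻⁴ / 0.351 = 0.001770 mol.
Photon energy: hc/λ = 4.454×10⁻¹⁹ J; per mole, 2.682×10⁵ J mol⁻¹.
Energy required: 0.001770 × 2.682×10⁵ = 474.7 J.
Time: 474.7 J / 0.0695 W = 6800 s.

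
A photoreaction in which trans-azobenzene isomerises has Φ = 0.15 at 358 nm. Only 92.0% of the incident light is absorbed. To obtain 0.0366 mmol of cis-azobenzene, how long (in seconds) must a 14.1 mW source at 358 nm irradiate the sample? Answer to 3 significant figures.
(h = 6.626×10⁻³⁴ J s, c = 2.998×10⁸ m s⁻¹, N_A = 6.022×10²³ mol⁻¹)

Product: 0.0366 mmol = 3.66×10⁻⁵ mol.
Photons that must be absorbed: 3.66×10⁻⁵ / 0.15 = 2.440×10⁻⁴ mol.
Incident photons needed: 2.440×10⁻⁴ / 0.920 = 2.652×10⁻⁴ mol.
Photon energy: hc/λ = 5.549×10⁻¹⁹ J; per mole, 3.342×10⁵ J mol⁻¹.
Energy required: 2.652×10⁻⁴ × 3.342×10⁵ = 88.63 J.
Time: 88.63 J / 0.0141 W = 6290 s.

t ≈ 6290 s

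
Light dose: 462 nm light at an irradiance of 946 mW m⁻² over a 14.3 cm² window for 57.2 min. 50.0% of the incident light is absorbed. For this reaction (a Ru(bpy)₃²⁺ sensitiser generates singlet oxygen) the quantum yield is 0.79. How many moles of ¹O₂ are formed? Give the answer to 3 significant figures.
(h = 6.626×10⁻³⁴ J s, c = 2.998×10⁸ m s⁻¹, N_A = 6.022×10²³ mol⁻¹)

Photon energy at 462 nm: hc/λ = (6.626×10⁻³⁴)(2.998×10⁸)/(462×10⁻⁹) = 4.300×10⁻¹⁹ J.
Energy delivered: (946 mW m⁻²)(14.3×10⁻⁴ m²)(3432 s) = 4.643 J.
Photons incident: 4.643 / 4.300×10⁻¹⁹ = 1.080×10¹⁹, i.e. 1.080×10¹⁹/6.022×10²³ = 1.793×10⁻⁵ mol.
Photons absorbed: 0.500 × 1.793×10⁻⁵ = 8.965×10⁻⁶ mol.
Product: Φ × n_abs = 0.79 × 8.965×10⁻⁶ = 7.082×10⁻⁶ mol.

7.08×10⁻⁶ mol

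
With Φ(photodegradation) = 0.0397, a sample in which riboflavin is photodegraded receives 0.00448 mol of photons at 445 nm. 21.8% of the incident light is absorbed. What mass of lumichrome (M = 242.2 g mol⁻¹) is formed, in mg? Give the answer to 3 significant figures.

9.39 mg

Photons absorbed: 0.218 × 0.00448 = 9.766e-4 mol.
Product: Φ × n_abs = 0.0397 × 9.766e-4 = 3.877e-5 mol.
Mass: 3.877e-5 × 242.2 = 0.009390 g = 9.39 mg.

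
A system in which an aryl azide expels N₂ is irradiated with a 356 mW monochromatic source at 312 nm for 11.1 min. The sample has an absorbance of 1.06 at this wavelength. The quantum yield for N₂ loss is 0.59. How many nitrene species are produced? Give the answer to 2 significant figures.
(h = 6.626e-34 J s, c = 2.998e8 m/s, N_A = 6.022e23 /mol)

2.0e20 species

Photon energy at 312 nm: hc/λ = (6.626e-34)(2.998e8)/(312e-9) = 6.367e-19 J.
Energy delivered: (356 mW)(666 s) = 237.1 J.
Photons incident: 237.1 / 6.367e-19 = 3.724e20, i.e. 3.724e20/6.022e23 = 6.184e-4 mol.
Fraction absorbed: 1 − 10^(−1.06) = 0.9129.
Photons absorbed: 0.9129 × 6.184e-4 = 5.645e-4 mol.
Product: Φ × n_abs = 0.59 × 5.645e-4 = 3.331e-4 mol.
As a count: 3.331e-4 × 6.022e23 = 2.0e20.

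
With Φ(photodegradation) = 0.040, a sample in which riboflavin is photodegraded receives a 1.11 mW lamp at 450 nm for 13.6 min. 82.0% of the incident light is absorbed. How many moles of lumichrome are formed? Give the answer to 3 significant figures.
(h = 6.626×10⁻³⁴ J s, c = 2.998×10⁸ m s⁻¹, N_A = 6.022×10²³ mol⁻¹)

Photon energy at 450 nm: hc/λ = (6.626×10⁻³⁴)(2.998×10⁸)/(450×10⁻⁹) = 4.414×10⁻¹⁹ J.
Energy delivered: (1.11 mW)(816 s) = 0.9058 J.
Photons incident: 0.9058 / 4.414×10⁻¹⁹ = 2.052×10¹⁸, i.e. 2.052×10¹⁸/6.022×10²³ = 3.408×10⁻⁶ mol.
Photons absorbed: 0.820 × 3.408×10⁻⁶ = 2.795×10⁻⁶ mol.
Product: Φ × n_abs = 0.040 × 2.795×10⁻⁶ = 1.118×10⁻⁷ mol.

1.12×10⁻⁷ mol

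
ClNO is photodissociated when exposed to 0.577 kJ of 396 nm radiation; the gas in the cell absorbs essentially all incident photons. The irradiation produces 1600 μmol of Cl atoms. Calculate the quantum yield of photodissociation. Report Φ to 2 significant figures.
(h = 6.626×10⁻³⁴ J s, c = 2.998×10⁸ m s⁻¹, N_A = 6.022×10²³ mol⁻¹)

Product: 1600 μmol = 0.00160 mol.
Photon energy at 396 nm: hc/λ = (6.626×10⁻³⁴)(2.998×10⁸)/(396×10⁻⁹) = 5.016×10⁻¹⁹ J.
Incident energy: 0.577 kJ = 577 J.
Photons incident: 577 / 5.016×10⁻¹⁹ = 1.150×10²¹, i.e. 1.150×10²¹/6.022×10²³ = 0.001910 mol.
Φ = 0.00160 mol / 0.001910 mol photons = 0.84.

Φ = 0.84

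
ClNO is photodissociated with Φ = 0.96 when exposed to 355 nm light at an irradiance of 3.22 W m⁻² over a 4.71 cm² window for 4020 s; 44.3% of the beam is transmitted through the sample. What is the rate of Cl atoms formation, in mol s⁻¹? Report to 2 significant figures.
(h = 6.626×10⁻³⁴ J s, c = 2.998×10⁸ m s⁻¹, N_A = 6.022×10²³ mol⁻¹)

Photon energy at 355 nm: hc/λ = (6.626×10⁻³⁴)(2.998×10⁸)/(355×10⁻⁹) = 5.596×10⁻¹⁹ J.
Energy delivered: (3.22 W m⁻²)(4.71×10⁻⁴ m²)(4020 s) = 6.097 J.
Photons incident: 6.097 / 5.596×10⁻¹⁹ = 1.090×10¹⁹, i.e. 1.090×10¹⁹/6.022×10²³ = 1.810×10⁻⁵ mol.
Fraction absorbed: 1 − 44.3/100 = 0.5570.
Photons absorbed: 0.5570 × 1.810×10⁻⁵ = 1.008×10⁻⁵ mol.
Product formed: 0.96 × 1.008×10⁻⁵ = 9.677×10⁻⁶ mol.
Rate: 9.677×10⁻⁶ / 4020 s = 2.4×10⁻⁹ mol s⁻¹.

2.4×10⁻⁹ mol s⁻¹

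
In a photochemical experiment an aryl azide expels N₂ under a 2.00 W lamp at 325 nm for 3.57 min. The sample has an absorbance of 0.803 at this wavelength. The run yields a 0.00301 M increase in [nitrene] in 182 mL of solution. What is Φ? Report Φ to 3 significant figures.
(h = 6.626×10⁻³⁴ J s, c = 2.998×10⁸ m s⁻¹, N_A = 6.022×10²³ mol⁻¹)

Product: (0.00301 M)(0.182 L) = 5.478×10⁻⁴ mol.
Photon energy at 325 nm: hc/λ = (6.626×10⁻³⁴)(2.998×10⁸)/(325×10⁻⁹) = 6.112×10⁻¹⁹ J.
Energy delivered: (2.00 W)(214.2 s) = 428.4 J.
Photons incident: 428.4 / 6.112×10⁻¹⁹ = 7.009×10²⁰, i.e. 7.009×10²⁰/6.022×10²³ = 0.001164 mol.
Fraction absorbed: 1 − 10^(−0.803) = 0.8426.
Photons absorbed: 0.8426 × 0.001164 = 9.808×10⁻⁴ mol.
Φ = 5.478×10⁻⁴ mol / 9.808×10⁻⁴ mol photons = 0.559.

Φ = 0.559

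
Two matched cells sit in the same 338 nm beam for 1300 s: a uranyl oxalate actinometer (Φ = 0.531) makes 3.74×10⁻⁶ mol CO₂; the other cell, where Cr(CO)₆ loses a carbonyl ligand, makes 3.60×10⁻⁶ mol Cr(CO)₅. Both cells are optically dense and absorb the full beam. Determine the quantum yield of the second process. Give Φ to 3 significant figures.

Φ = 0.511

Photons absorbed by the actinometer: 3.74×10⁻⁶ / 0.531 = 7.043×10⁻⁶ mol.
Φ(unknown) = 3.60×10⁻⁶ / 7.043×10⁻⁶ = 0.511.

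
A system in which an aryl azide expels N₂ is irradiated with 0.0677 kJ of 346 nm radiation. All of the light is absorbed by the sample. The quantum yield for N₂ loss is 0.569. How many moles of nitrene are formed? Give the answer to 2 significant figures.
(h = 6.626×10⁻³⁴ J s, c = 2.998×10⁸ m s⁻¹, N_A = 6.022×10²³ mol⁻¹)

1.1×10⁻⁴ mol

Photon energy at 346 nm: hc/λ = (6.626×10⁻³⁴)(2.998×10⁸)/(346×10⁻⁹) = 5.741×10⁻¹⁹ J.
Incident energy: 0.0677 kJ = 67.7 J.
Photons incident: 67.7 / 5.741×10⁻¹⁹ = 1.179×10²⁰, i.e. 1.179×10²⁰/6.022×10²³ = 1.958×10⁻⁴ mol.
Product: Φ × n_abs = 0.569 × 1.958×10⁻⁴ = 1.114×10⁻⁴ mol.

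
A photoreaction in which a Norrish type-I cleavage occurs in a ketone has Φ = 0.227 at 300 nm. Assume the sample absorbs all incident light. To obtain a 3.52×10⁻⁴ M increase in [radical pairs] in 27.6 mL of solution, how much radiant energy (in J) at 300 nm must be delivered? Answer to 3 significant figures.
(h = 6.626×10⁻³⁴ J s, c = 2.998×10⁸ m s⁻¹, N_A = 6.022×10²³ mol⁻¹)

17.1 J

Product: (3.52×10⁻⁴ M)(0.0276 L) = 9.715×10⁻⁶ mol.
Photons that must be absorbed: 9.715×10⁻⁶ / 0.227 = 4.280×10⁻⁵ mol.
Photon energy: hc/λ = 6.622×10⁻¹⁹ J; per mole, 3.988×10⁵ J mol⁻¹.
Energy required: 4.280×10⁻⁵ × 3.988×10⁵ = 17.1 J.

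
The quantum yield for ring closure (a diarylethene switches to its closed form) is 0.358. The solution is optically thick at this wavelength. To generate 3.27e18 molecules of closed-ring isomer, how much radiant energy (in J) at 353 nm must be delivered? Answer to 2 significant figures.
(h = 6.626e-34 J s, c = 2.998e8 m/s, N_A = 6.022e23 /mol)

5.1 J

Product: 3.27e18 / 6.022e23 = 5.430e-6 mol.
Photons that must be absorbed: 5.430e-6 / 0.358 = 1.517e-5 mol.
Photon energy: hc/λ = 5.627e-19 J; per mole, 3.389e5 J mol⁻¹.
Energy required: 1.517e-5 × 3.389e5 = 5.1 J.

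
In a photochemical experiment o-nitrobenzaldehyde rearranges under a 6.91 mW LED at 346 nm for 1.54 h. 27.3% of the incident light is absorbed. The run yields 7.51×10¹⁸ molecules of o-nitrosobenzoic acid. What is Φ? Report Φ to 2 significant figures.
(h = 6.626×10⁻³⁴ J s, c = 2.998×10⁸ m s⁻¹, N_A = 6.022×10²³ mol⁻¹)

Product: 7.51×10¹⁸ / 6.022×10²³ = 1.247×10⁻⁵ mol.
Photon energy at 346 nm: hc/λ = (6.626×10⁻³⁴)(2.998×10⁸)/(346×10⁻⁹) = 5.741×10⁻¹⁹ J.
Energy delivered: (6.91 mW)(5544 s) = 38.31 J.
Photons incident: 38.31 / 5.741×10⁻¹⁹ = 6.673×10¹⁹, i.e. 6.673×10¹⁹/6.022×10²³ = 1.108×10⁻⁴ mol.
Photons absorbed: 0.273 × 1.108×10⁻⁴ = 3.025×10⁻⁵ mol.
Φ = 1.247×10⁻⁵ mol / 3.025×10⁻⁵ mol photons = 0.41.

Φ = 0.41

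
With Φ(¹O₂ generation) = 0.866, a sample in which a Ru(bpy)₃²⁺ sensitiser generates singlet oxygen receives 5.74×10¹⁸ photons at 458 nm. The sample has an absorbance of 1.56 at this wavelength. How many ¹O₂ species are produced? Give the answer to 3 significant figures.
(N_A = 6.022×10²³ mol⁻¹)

Moles of photons: 5.74×10¹⁸ / 6.022×10²³ = 9.532×10⁻⁶ mol.
Fraction absorbed: 1 − 10^(−1.56) = 0.9725.
Photons absorbed: 0.9725 × 9.532×10⁻⁶ = 9.270×10⁻⁶ mol.
Product: Φ × n_abs = 0.866 × 9.270×10⁻⁶ = 8.028×10⁻⁶ mol.
As a count: 8.028×10⁻⁶ × 6.022×10²³ = 4.83×10¹⁸.

4.83×10¹⁸ species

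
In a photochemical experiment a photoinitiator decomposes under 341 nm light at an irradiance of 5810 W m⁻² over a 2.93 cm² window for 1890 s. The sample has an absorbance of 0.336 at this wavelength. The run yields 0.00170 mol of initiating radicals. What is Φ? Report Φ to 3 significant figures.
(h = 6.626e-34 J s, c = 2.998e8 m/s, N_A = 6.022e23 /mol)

Photon energy at 341 nm: hc/λ = (6.626e-34)(2.998e8)/(341e-9) = 5.825e-19 J.
Energy delivered: (5810 W m⁻²)(2.93e-4 m²)(1890 s) = 3217 J.
Photons incident: 3217 / 5.825e-19 = 5.523e21, i.e. 5.523e21/6.022e23 = 0.009171 mol.
Fraction absorbed: 1 − 10^(−0.336) = 0.5387.
Photons absorbed: 0.5387 × 0.009171 = 0.004940 mol.
Φ = 0.00170 mol / 0.004940 mol photons = 0.344.

Φ = 0.344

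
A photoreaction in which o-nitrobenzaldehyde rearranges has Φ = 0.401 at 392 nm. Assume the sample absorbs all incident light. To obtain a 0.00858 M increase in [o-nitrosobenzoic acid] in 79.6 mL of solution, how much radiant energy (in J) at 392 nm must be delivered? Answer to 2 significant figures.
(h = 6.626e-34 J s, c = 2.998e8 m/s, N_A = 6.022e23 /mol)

Product: (0.00858 M)(0.0796 L) = 6.830e-4 mol.
Photons that must be absorbed: 6.830e-4 / 0.401 = 0.001703 mol.
Photon energy: hc/λ = 5.068e-19 J; per mole, 3.052e5 J mol⁻¹.
Energy required: 0.001703 × 3.052e5 = 520 J.

520 J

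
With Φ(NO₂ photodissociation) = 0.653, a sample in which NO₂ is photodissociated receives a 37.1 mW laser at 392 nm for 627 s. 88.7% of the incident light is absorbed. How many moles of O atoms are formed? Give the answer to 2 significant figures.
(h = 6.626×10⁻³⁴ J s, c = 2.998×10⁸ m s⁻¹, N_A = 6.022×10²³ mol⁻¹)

4.4×10⁻⁵ mol

Photon energy at 392 nm: hc/λ = (6.626×10⁻³⁴)(2.998×10⁸)/(392×10⁻⁹) = 5.068×10⁻¹⁹ J.
Energy delivered: (37.1 mW)(627 s) = 23.26 J.
Photons incident: 23.26 / 5.068×10⁻¹⁹ = 4.590×10¹⁹, i.e. 4.590×10¹⁹/6.022×10²³ = 7.622×10⁻⁵ mol.
Photons absorbed: 0.887 × 7.622×10⁻⁵ = 6.761×10⁻⁵ mol.
Product: Φ × n_abs = 0.653 × 6.761×10⁻⁵ = 4.415×10⁻⁵ mol.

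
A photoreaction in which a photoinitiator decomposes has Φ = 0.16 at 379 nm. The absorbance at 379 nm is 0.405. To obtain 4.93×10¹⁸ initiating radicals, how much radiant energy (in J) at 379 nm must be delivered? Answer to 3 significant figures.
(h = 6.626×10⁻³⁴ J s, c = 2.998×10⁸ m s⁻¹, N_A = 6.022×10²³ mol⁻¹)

Product: 4.93×10¹⁸ / 6.022×10²³ = 8.187×10⁻⁶ mol.
Photons that must be absorbed: 8.187×10⁻⁶ / 0.16 = 5.117×10⁻⁵ mol.
Fraction absorbed: 1 − 10^(−0.405) = 0.6064.
Incident photons needed: 5.117×10⁻⁵ / 0.6064 = 8.438×10⁻⁵ mol.
Photon energy: hc/λ = 5.241×10⁻¹⁹ J; per mole, 3.156×10⁵ J mol⁻¹.
Energy required: 8.438×10⁻⁵ × 3.156×10⁵ = 26.6 J.

26.6 J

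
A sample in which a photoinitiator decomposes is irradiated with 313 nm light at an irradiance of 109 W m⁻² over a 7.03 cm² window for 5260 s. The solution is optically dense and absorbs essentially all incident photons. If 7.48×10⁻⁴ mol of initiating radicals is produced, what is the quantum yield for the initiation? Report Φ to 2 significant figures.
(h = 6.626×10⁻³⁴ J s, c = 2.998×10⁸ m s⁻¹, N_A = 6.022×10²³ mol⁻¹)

Φ = 0.71

Photon energy at 313 nm: hc/λ = (6.626×10⁻³⁴)(2.998×10⁸)/(313×10⁻⁹) = 6.347×10⁻¹⁹ J.
Energy delivered: (109 W m⁻²)(7.03×10⁻⁴ m²)(5260 s) = 403.1 J.
Photons incident: 403.1 / 6.347×10⁻¹⁹ = 6.351×10²⁰, i.e. 6.351×10²⁰/6.022×10²³ = 0.001055 mol.
Φ = 7.48×10⁻⁴ mol / 0.001055 mol photons = 0.71.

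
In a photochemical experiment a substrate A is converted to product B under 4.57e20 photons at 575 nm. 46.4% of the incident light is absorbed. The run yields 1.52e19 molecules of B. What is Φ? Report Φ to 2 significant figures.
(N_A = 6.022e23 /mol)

Product: 1.52e19 / 6.022e23 = 2.524e-5 mol.
Moles of photons: 4.57e20 / 6.022e23 = 7.589e-4 mol.
Photons absorbed: 0.464 × 7.589e-4 = 3.521e-4 mol.
Φ = 2.524e-5 mol / 3.521e-4 mol photons = 0.072.

Φ = 0.072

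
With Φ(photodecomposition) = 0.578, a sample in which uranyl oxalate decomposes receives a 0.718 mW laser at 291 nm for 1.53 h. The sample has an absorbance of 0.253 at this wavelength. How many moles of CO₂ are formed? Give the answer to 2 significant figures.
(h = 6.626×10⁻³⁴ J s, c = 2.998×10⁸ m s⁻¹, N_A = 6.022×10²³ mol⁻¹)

2.5×10⁻⁶ mol

Photon energy at 291 nm: hc/λ = (6.626×10⁻³⁴)(2.998×10⁸)/(291×10⁻⁹) = 6.826×10⁻¹⁹ J.
Energy delivered: (0.718 mW)(5508 s) = 3.955 J.
Photons incident: 3.955 / 6.826×10⁻¹⁹ = 5.794×10¹⁸, i.e. 5.794×10¹⁸/6.022×10²³ = 9.621×10⁻⁶ mol.
Fraction absorbed: 1 − 10^(−0.253) = 0.4415.
Photons absorbed: 0.4415 × 9.621×10⁻⁶ = 4.248×10⁻⁶ mol.
Product: Φ × n_abs = 0.578 × 4.248×10⁻⁶ = 2.455×10⁻⁶ mol.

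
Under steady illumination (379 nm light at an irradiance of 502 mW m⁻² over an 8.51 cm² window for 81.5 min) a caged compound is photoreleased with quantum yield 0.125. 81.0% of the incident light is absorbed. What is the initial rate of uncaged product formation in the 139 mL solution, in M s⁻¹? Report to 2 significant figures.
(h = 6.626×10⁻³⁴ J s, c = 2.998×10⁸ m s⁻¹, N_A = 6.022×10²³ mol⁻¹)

Photon energy at 379 nm: hc/λ = (6.626×10⁻³⁴)(2.998×10⁸)/(379×10⁻⁹) = 5.241×10⁻¹⁹ J.
Energy delivered: (502 mW m⁻²)(8.51×10⁻⁴ m²)(4890 s) = 2.089 J.
Photons incident: 2.089 / 5.241×10⁻¹⁹ = 3.986×10¹⁸, i.e. 3.986×10¹⁸/6.022×10²³ = 6.619×10⁻⁶ mol.
Photons absorbed: 0.810 × 6.619×10⁻⁶ = 5.361×10⁻⁶ mol.
Product formed: 0.125 × 5.361×10⁻⁶ = 6.701×10⁻⁷ mol.
Rate: 6.701×10⁻⁷ mol / (4890 s × 0.139 L) = 9.9×10⁻¹⁰ M s⁻¹.

9.9×10⁻¹⁰ M s⁻¹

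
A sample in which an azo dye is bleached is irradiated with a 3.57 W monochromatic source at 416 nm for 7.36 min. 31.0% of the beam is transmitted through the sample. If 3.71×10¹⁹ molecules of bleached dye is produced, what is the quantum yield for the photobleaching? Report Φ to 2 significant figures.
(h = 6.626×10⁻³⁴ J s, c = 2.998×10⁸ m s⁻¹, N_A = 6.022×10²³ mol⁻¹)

Φ = 0.016

Product: 3.71×10¹⁹ / 6.022×10²³ = 6.161×10⁻⁵ mol.
Photon energy at 416 nm: hc/λ = (6.626×10⁻³⁴)(2.998×10⁸)/(416×10⁻⁹) = 4.775×10⁻¹⁹ J.
Energy delivered: (3.57 W)(441.6 s) = 1577 J.
Photons incident: 1577 / 4.775×10⁻¹⁹ = 3.303×10²¹, i.e. 3.303×10²¹/6.022×10²³ = 0.005485 mol.
Fraction absorbed: 1 − 31.0/100 = 0.6900.
Photons absorbed: 0.6900 × 0.005485 = 0.003785 mol.
Φ = 6.161×10⁻⁵ mol / 0.003785 mol photons = 0.016.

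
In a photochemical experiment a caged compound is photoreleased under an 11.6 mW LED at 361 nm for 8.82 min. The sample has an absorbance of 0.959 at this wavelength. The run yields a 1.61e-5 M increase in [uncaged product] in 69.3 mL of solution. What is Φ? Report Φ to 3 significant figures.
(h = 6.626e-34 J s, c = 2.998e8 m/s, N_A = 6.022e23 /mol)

Product: (1.61e-5 M)(0.0693 L) = 1.116e-6 mol.
Photon energy at 361 nm: hc/λ = (6.626e-34)(2.998e8)/(361e-9) = 5.503e-19 J.
Energy delivered: (11.6 mW)(529.2 s) = 6.139 J.
Photons incident: 6.139 / 5.503e-19 = 1.116e19, i.e. 1.116e19/6.022e23 = 1.853e-5 mol.
Fraction absorbed: 1 − 10^(−0.959) = 0.8901.
Photons absorbed: 0.8901 × 1.853e-5 = 1.649e-5 mol.
Φ = 1.116e-6 mol / 1.649e-5 mol photons = 0.0677.

Φ = 0.0677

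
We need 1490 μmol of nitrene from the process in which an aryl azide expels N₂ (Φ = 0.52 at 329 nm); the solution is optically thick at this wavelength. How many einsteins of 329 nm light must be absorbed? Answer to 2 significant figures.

0.0029 einstein

Product: 1490 μmol = 0.00149 mol.
Photons that must be absorbed: 0.00149 / 0.52 = 0.002865 mol.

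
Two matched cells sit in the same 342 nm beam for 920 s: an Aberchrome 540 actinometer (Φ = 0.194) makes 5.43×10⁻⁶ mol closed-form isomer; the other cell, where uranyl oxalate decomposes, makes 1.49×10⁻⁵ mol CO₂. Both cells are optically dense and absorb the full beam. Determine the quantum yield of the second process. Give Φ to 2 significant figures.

Φ = 0.53

Photons absorbed by the actinometer: 5.43×10⁻⁶ / 0.194 = 2.799×10⁻⁵ mol.
Φ(unknown) = 1.49×10⁻⁵ / 2.799×10⁻⁵ = 0.53.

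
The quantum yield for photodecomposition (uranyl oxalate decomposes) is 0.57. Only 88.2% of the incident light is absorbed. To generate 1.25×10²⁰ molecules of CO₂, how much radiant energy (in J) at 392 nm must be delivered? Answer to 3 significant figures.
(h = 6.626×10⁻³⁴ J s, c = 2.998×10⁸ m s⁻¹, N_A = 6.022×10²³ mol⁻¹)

Product: 1.25×10²⁰ / 6.022×10²³ = 2.076×10⁻⁴ mol.
Photons that must be absorbed: 2.076×10⁻⁴ / 0.57 = 3.642×10⁻⁴ mol.
Incident photons needed: 3.642×10⁻⁴ / 0.882 = 4.129×10⁻⁴ mol.
Photon energy: hc/λ = 5.068×10⁻¹⁹ J; per mole, 3.052×10⁵ J mol⁻¹.
Energy required: 4.129×10⁻⁴ × 3.052×10⁵ = 126 J.

126 J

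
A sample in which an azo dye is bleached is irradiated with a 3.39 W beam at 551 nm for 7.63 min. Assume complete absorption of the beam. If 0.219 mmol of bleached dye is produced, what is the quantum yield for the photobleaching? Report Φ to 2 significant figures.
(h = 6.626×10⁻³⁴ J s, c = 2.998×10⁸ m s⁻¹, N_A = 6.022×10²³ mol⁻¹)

Product: 0.219 mmol = 2.19×10⁻⁴ mol.
Photon energy at 551 nm: hc/λ = (6.626×10⁻³⁴)(2.998×10⁸)/(551×10⁻⁹) = 3.605×10⁻¹⁹ J.
Energy delivered: (3.39 W)(457.8 s) = 1552 J.
Photons incident: 1552 / 3.605×10⁻¹⁹ = 4.305×10²¹, i.e. 4.305×10²¹/6.022×10²³ = 0.007149 mol.
Φ = 2.19×10⁻⁴ mol / 0.007149 mol photons = 0.031.

Φ = 0.031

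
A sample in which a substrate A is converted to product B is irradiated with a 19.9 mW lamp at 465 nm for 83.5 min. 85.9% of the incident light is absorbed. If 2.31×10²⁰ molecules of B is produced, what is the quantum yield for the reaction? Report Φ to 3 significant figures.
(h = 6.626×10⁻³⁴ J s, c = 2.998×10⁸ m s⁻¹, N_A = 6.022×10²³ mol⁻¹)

Product: 2.31×10²⁰ / 6.022×10²³ = 3.836×10⁻⁴ mol.
Photon energy at 465 nm: hc/λ = (6.626×10⁻³⁴)(2.998×10⁸)/(465×10⁻⁹) = 4.272×10⁻¹⁹ J.
Energy delivered: (19.9 mW)(5010 s) = 99.70 J.
Photons incident: 99.70 / 4.272×10⁻¹⁹ = 2.334×10²⁰, i.e. 2.334×10²⁰/6.022×10²³ = 3.876×10⁻⁴ mol.
Photons absorbed: 0.859 × 3.876×10⁻⁴ = 3.329×10⁻⁴ mol.
Φ = 3.836×10⁻⁴ mol / 3.329×10⁻⁴ mol photons = 1.15.

Φ = 1.15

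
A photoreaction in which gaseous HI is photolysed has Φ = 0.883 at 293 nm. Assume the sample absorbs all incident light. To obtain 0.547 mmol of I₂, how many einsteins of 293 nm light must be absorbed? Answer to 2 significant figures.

6.2×10⁻⁴ einstein

Product: 0.547 mmol = 5.47×10⁻⁴ mol.
Photons that must be absorbed: 5.47×10⁻⁴ / 0.883 = 6.195×10⁻⁴ mol.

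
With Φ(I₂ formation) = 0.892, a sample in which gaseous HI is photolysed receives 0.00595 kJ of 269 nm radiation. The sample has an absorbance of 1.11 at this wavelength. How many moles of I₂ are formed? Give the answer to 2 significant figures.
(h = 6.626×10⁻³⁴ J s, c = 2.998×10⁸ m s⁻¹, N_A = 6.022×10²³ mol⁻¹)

1.1×10⁻⁵ mol

Photon energy at 269 nm: hc/λ = (6.626×10⁻³⁴)(2.998×10⁸)/(269×10⁻⁹) = 7.385×10⁻¹⁹ J.
Incident energy: 0.00595 kJ = 5.95 J.
Photons incident: 5.95 / 7.385×10⁻¹⁹ = 8.057×10¹⁸, i.e. 8.057×10¹⁸/6.022×10²³ = 1.338×10⁻⁵ mol.
Fraction absorbed: 1 − 10^(−1.11) = 0.9224.
Photons absorbed: 0.9224 × 1.338×10⁻⁵ = 1.234×10⁻⁵ mol.
Product: Φ × n_abs = 0.892 × 1.234×10⁻⁵ = 1.101×10⁻⁵ mol.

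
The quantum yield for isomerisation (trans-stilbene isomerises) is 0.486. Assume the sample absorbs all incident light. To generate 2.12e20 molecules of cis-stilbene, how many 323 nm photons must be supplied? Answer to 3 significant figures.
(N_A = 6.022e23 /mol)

Product: 2.12e20 / 6.022e23 = 3.520e-4 mol.
Photons that must be absorbed: 3.520e-4 / 0.486 = 7.243e-4 mol.
Photon count: 7.243e-4 × 6.022e23 = 4.36e20.

4.36e20 photons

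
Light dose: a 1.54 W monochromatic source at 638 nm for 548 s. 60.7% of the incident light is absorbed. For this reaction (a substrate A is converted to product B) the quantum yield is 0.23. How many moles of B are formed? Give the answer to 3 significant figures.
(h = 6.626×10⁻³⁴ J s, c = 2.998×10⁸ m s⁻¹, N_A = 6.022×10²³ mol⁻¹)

Photon energy at 638 nm: hc/λ = (6.626×10⁻³⁴)(2.998×10⁸)/(638×10⁻⁹) = 3.114×10⁻¹⁹ J.
Energy delivered: (1.54 W)(548 s) = 843.9 J.
Photons incident: 843.9 / 3.114×10⁻¹⁹ = 2.710×10²¹, i.e. 2.710×10²¹/6.022×10²³ = 0.004500 mol.
Photons absorbed: 0.607 × 0.004500 = 0.002731 mol.
Product: Φ × n_abs = 0.23 × 0.002731 = 6.281×10⁻⁴ mol.

6.28×10⁻⁴ mol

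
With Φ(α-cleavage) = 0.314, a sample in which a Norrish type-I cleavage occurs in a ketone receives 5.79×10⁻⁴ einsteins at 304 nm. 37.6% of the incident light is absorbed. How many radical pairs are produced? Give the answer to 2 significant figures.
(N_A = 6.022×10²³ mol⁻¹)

Photons absorbed: 0.376 × 5.79×10⁻⁴ = 2.177×10⁻⁴ mol.
Product: Φ × n_abs = 0.314 × 2.177×10⁻⁴ = 6.836×10⁻⁵ mol.
As a count: 6.836×10⁻⁵ × 6.022×10²³ = 4.1×10¹⁹.

4.1×10¹⁹ radical pairs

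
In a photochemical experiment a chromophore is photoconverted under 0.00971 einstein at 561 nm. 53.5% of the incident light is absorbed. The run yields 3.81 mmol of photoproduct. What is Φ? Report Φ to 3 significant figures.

Φ = 0.733

Product: 3.81 mmol = 0.00381 mol.
Photons absorbed: 0.535 × 0.00971 = 0.005195 mol.
Φ = 0.00381 mol / 0.005195 mol photons = 0.733.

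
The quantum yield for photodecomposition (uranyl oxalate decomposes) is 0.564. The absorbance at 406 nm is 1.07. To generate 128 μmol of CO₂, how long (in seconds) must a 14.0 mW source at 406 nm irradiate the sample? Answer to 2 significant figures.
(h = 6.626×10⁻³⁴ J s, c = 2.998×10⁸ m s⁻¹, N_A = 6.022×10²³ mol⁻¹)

Product: 128 μmol = 1.28×10⁻⁴ mol.
Photons that must be absorbed: 1.28×10⁻⁴ / 0.564 = 2.270×10⁻⁴ mol.
Fraction absorbed: 1 − 10^(−1.07) = 0.9149.
Incident photons needed: 2.270×10⁻⁴ / 0.9149 = 2.481×10⁻⁴ mol.
Photon energy: hc/λ = 4.893×10⁻¹⁹ J; per mole, 2.947×10⁵ J mol⁻¹.
Energy required: 2.481×10⁻⁴ × 2.947×10⁵ = 73.12 J.
Time: 73.12 J / 0.014 W = 5200 s.

t ≈ 5200 s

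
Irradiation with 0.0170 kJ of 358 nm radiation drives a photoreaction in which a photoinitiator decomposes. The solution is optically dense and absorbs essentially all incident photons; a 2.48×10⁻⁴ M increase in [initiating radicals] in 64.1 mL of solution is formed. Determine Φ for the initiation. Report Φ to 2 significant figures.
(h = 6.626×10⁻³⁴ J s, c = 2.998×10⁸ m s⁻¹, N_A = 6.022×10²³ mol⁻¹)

Φ = 0.31

Product: (2.48×10⁻⁴ M)(0.0641 L) = 1.590×10⁻⁵ mol.
Photon energy at 358 nm: hc/λ = (6.626×10⁻³⁴)(2.998×10⁸)/(358×10⁻⁹) = 5.549×10⁻¹⁹ J.
Incident energy: 0.0170 kJ = 17.0 J.
Photons incident: 17.0 / 5.549×10⁻¹⁹ = 3.064×10¹⁹, i.e. 3.064×10¹⁹/6.022×10²³ = 5.088×10⁻⁵ mol.
Φ = 1.590×10⁻⁵ mol / 5.088×10⁻⁵ mol photons = 0.31.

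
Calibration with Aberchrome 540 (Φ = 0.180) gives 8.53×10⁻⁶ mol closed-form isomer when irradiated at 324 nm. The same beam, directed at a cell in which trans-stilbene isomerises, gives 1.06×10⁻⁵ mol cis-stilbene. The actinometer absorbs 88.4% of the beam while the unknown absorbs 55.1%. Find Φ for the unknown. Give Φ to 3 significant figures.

Photons absorbed by the actinometer: 8.53×10⁻⁶ / 0.180 = 4.739×10⁻⁵ mol.
Incident flux: 4.739×10⁻⁵ / 0.884 = 5.361×10⁻⁵ einstein.
Absorbed by unknown: 0.551 × 5.361×10⁻⁵ = 2.954×10⁻⁵ mol.
Φ(unknown) = 1.06×10⁻⁵ / 2.954×10⁻⁵ = 0.359.

Φ = 0.359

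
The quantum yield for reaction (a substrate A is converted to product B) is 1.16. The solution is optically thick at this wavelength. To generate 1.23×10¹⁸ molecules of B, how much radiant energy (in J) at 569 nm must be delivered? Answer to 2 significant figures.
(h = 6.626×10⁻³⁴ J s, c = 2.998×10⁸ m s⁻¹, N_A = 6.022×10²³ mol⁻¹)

0.37 J

Product: 1.23×10¹⁸ / 6.022×10²³ = 2.043×10⁻⁶ mol.
Photons that must be absorbed: 2.043×10⁻⁶ / 1.16 = 1.761×10⁻⁶ mol.
Photon energy: hc/λ = 3.491×10⁻¹⁹ J; per mole, 2.102×10⁵ J mol⁻¹.
Energy required: 1.761×10⁻⁶ × 2.102×10⁵ = 0.37 J.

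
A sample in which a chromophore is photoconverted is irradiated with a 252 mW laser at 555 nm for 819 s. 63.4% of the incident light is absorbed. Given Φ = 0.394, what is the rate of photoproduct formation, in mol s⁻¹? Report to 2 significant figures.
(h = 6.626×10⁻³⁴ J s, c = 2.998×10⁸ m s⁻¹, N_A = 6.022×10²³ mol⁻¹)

2.9×10⁻⁷ mol s⁻¹

Photon energy at 555 nm: hc/λ = (6.626×10⁻³⁴)(2.998×10⁸)/(555×10⁻⁹) = 3.579×10⁻¹⁹ J.
Energy delivered: (252 mW)(819 s) = 206.4 J.
Photons incident: 206.4 / 3.579×10⁻¹⁹ = 5.767×10²⁰, i.e. 5.767×10²⁰/6.022×10²³ = 9.577×10⁻⁴ mol.
Photons absorbed: 0.634 × 9.577×10⁻⁴ = 6.072×10⁻⁴ mol.
Product formed: 0.394 × 6.072×10⁻⁴ = 2.392×10⁻⁴ mol.
Rate: 2.392×10⁻⁴ / 819 s = 2.9×10⁻⁷ mol s⁻¹.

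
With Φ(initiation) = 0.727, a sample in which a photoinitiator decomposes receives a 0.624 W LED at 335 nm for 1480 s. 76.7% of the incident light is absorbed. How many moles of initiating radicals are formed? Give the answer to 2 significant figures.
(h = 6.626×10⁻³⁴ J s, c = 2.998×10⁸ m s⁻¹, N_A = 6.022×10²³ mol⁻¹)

Photon energy at 335 nm: hc/λ = (6.626×10⁻³⁴)(2.998×10⁸)/(335×10⁻⁹) = 5.930×10⁻¹⁹ J.
Energy delivered: (0.624 W)(1480 s) = 923.5 J.
Photons incident: 923.5 / 5.930×10⁻¹⁹ = 1.557×10²¹, i.e. 1.557×10²¹/6.022×10²³ = 0.002586 mol.
Photons absorbed: 0.767 × 0.002586 = 0.001983 mol.
Product: Φ × n_abs = 0.727 × 0.001983 = 0.001442 mol.

0.0014 mol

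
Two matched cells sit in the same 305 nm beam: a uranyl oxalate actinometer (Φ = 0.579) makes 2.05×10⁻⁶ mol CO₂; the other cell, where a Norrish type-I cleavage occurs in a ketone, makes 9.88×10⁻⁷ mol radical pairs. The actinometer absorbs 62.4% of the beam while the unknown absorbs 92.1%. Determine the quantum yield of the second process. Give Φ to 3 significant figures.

Φ = 0.189

Photons absorbed by the actinometer: 2.05×10⁻⁶ / 0.579 = 3.541×10⁻⁶ mol.
Incident flux: 3.541×10⁻⁶ / 0.624 = 5.675×10⁻⁶ einstein.
Absorbed by unknown: 0.921 × 5.675×10⁻⁶ = 5.227×10⁻⁶ mol.
Φ(unknown) = 9.88×10⁻⁷ / 5.227×10⁻⁶ = 0.189.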